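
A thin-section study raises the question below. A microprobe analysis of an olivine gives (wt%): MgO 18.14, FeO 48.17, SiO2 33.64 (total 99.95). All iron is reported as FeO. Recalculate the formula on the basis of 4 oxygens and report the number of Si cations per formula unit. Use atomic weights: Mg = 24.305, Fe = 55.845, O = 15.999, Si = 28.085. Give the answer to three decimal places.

MgO (M=40.304): mol = 0.45008; Mg = 0.45008, O = 0.45008.
FeO (M=71.844): mol = 0.67048; Fe = 0.67048, O = 0.67048.
SiO2 (M=60.083): mol = 0.55989; Si = 0.55989, O = 1.11978.
ΣO = 2.24034; factor = 4/ΣO = 1.78544.
Si apfu = 0.55989 × 1.78544 = 1.000.

1.000 Si apfu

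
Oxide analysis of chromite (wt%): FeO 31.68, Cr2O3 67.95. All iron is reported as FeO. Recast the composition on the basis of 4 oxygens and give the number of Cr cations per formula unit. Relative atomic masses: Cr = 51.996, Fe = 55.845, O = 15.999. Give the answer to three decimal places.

2.007 Cr apfu

31.68 wt% FeO ÷ 71.844 g/mol = 0.44096 mol, giving 0.44096 Fe and 0.44096 O.
67.95 wt% Cr2O3 ÷ 151.989 g/mol = 0.44707 mol, giving 0.89414 Cr and 1.34121 O.
Oxygen sums to 1.78217; scaling by 4/1.78217 = 2.24445 puts the formula on 4 O.
Cr: 0.89414 × 2.24445 = 2.007 atoms per formula unit.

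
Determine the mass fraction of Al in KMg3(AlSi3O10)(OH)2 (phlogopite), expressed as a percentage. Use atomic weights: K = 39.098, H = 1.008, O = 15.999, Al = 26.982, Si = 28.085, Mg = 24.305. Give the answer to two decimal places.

6.47 wt%

Formula mass = 1×39.098 + 3×24.305 + 1×26.982 + 3×28.085 + 12×15.999 + 2×1.008 = 417.254 g/mol, of which 26.982 g is Al.
So Al makes up 26.982/417.254 = 0.0647 of the mass, i.e. 6.47%.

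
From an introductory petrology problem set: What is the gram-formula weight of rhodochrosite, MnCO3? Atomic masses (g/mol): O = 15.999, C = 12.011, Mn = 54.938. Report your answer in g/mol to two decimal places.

The formula mass is the sum 1×54.938 + 1×12.011 + 3×15.999.

114.95 g/mol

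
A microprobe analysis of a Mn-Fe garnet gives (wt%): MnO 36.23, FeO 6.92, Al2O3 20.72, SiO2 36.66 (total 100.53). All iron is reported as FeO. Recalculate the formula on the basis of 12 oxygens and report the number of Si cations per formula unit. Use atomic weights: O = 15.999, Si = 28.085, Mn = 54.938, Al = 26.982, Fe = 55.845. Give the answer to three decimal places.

MnO (M=70.937): mol = 0.51073; Mn = 0.51073, O = 0.51073.
FeO (M=71.844): mol = 0.09632; Fe = 0.09632, O = 0.09632.
Al2O3 (M=101.961): mol = 0.20321; Al = 0.40642, O = 0.60963.
SiO2 (M=60.083): mol = 0.61016; Si = 0.61016, O = 1.22032.
ΣO = 2.43700; factor = 12/ΣO = 4.92409.
Si apfu = 0.61016 × 4.92409 = 3.004.

3.004 Si apfu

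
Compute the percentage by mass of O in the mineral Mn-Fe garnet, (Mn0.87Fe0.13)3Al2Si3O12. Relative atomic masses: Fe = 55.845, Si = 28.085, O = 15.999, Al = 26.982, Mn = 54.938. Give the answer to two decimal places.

38.76 wt%

Formula mass = 2.61·54.938 + 0.39·55.845 + 2·26.982 + 3·28.085 + 12·15.999 = 495.375 g/mol, of which 191.988 g is O.
So O makes up 191.988/495.375 = 0.3876 of the mass, i.e. 38.76%.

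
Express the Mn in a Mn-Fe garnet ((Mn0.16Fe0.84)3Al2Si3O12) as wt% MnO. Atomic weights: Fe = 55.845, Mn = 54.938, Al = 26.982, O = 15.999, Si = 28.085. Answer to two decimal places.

Formula mass = 497.307 g/mol.
0.48 Mn → 0.4800 mol MnO per formula unit; M(MnO) = 70.937, so MnO mass = 34.050 g.
34.050/497.307 × 100 = 6.85 wt%.

6.85 wt%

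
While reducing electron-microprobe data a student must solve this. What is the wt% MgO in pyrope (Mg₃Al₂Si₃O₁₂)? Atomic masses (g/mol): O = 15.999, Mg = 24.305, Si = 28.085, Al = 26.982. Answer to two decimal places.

29.99 wt%

Molar mass of Mg₃Al₂Si₃O₁₂ = 3*24.305 + 2*26.982 + 3*28.085 + 12*15.999 = 403.122 g/mol.
Each formula unit contains 3 Mg, equivalent to 3/1 = 3.0000 mol MgO.
M(MgO) = 1×24.305 + 1×15.999 = 40.304 g/mol.
Mass of MgO per formula unit = 3.0000 × 40.304 = 120.912 g.
MgO wt% = 120.912 / 403.122 × 100 = 29.99%.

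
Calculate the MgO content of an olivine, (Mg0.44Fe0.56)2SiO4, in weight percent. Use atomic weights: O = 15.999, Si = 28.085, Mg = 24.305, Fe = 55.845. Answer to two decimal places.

20.15 wt%

M((Mg0.44Fe0.56)2SiO4) = 176.016 g/mol; M(MgO) = 40.304 g/mol.
Moles MgO per formula unit = 0.88 Mg ÷ 1 = 0.8800.
MgO fraction = (0.8800 × 40.304) / 176.016 = 35.468/176.016 = 0.2015.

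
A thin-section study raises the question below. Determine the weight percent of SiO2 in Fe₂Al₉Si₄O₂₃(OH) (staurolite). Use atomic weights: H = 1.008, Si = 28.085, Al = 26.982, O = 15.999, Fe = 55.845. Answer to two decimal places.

M(Fe₂Al₉Si₄O₂₃(OH)) = 851.852 g/mol; M(SiO2) = 60.083 g/mol.
Moles SiO2 per formula unit = 4 Si ÷ 1 = 4.0000.
SiO2 fraction = (4.0000 × 60.083) / 851.852 = 240.332/851.852 = 0.2821.

28.21 wt%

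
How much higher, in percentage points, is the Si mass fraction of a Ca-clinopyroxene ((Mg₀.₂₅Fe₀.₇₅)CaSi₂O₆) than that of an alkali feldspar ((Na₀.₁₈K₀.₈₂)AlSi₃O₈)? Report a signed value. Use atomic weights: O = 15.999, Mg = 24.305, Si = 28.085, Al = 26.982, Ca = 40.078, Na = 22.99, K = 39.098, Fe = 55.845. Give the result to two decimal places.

-7.21 percentage points

First mineral: 56.170 g Si in 240.202 g formula = 23.38 wt% Si.
Second mineral: 84.255 g Si in 275.428 g formula = 30.59 wt% Si.
23.38% − 30.59% gives a difference of -7.21 percentage points.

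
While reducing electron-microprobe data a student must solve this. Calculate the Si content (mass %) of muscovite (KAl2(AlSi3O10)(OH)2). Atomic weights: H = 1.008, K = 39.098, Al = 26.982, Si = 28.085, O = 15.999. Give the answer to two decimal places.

Molar mass of KAl2(AlSi3O10)(OH)2: 1*39.098 + 3*26.982 + 3*28.085 + 12*15.999 + 2*1.008 = 398.303 g/mol.
Mass of Si per formula unit: 3 × 28.085 = 84.255 g.
Weight fraction Si = 84.255 / 398.303 = 0.2115.

21.15 mass %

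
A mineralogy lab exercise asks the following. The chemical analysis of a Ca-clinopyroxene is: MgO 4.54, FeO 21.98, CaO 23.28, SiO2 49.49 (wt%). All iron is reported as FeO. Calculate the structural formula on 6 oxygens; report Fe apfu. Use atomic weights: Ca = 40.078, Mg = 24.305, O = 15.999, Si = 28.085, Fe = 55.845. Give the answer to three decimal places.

MgO: 4.54/40.304 = 0.11264 mol → 0.11264 mol Mg, 0.11264 mol O.
FeO: 21.98/71.844 = 0.30594 mol → 0.30594 mol Fe, 0.30594 mol O.
CaO: 23.28/56.077 = 0.41514 mol → 0.41514 mol Ca, 0.41514 mol O.
SiO2: 49.49/60.083 = 0.82369 mol → 0.82369 mol Si, 1.64738 mol O.
Total oxygen = 2.48110 mol. Normalization factor = 6/2.48110 = 2.41828.
Fe per 6 O = 0.30594 × 2.41828 = 0.740.

0.740 Fe apfu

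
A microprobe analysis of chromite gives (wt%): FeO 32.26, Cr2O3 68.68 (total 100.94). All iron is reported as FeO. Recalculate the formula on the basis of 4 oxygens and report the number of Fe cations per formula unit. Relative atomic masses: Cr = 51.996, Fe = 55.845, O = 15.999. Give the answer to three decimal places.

0.995 Fe apfu

32.26 wt% FeO ÷ 71.844 g/mol = 0.44903 mol, giving 0.44903 Fe and 0.44903 O.
68.68 wt% Cr2O3 ÷ 151.989 g/mol = 0.45187 mol, giving 0.90374 Cr and 1.35561 O.
Oxygen sums to 1.80464; scaling by 4/1.80464 = 2.21651 puts the formula on 4 O.
Fe: 0.44903 × 2.21651 = 0.995 atoms per formula unit.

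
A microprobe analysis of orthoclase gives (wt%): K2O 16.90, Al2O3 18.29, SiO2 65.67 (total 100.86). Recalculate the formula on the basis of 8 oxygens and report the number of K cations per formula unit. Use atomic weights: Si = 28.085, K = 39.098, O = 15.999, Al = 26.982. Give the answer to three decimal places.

16.90 wt% K2O ÷ 94.195 g/mol = 0.17942 mol, giving 0.35884 K and 0.17942 O.
18.29 wt% Al2O3 ÷ 101.961 g/mol = 0.17938 mol, giving 0.35876 Al and 0.53814 O.
65.67 wt% SiO2 ÷ 60.083 g/mol = 1.09299 mol, giving 1.09299 Si and 2.18598 O.
Oxygen sums to 2.90354; scaling by 8/2.90354 = 2.75526 puts the formula on 8 O.
K: 0.35884 × 2.75526 = 0.989 atoms per formula unit.

0.989 K apfu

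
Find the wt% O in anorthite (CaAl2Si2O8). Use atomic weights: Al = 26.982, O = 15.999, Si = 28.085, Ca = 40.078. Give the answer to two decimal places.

46.01 weight percent

M(CaAl2Si2O8) = 278.204 g/mol.
O contributes 8 × 15.999 = 127.992 g per mole.
127.992/278.204 = 0.4601 → 46.01%.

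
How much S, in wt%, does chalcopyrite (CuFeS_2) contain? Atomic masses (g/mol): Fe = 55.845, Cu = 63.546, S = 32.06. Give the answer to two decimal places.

34.94 wt%

Formula mass = 1*63.546 + 1*55.845 + 2*32.06 = 183.511 g/mol, of which 64.120 g is S.
So S makes up 64.120/183.511 = 0.3494 of the mass, i.e. 34.94%.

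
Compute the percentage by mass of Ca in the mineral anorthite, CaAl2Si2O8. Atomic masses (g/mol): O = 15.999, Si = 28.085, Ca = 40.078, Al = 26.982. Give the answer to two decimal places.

Molar mass of CaAl2Si2O8: 1*40.078 + 2*26.982 + 2*28.085 + 8*15.999 = 278.204 g/mol.
Mass of Ca per formula unit: 1 × 40.078 = 40.078 g.
Weight fraction Ca = 40.078 / 278.204 = 0.1441.

14.41 weight percent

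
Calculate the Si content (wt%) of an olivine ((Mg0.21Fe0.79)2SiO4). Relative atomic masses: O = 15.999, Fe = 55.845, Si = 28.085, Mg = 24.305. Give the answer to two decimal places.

Formula mass = 0.42×24.305 + 1.58×55.845 + 1×28.085 + 4×15.999 = 190.524 g/mol, of which 28.085 g is Si.
So Si makes up 28.085/190.524 = 0.1474 of the mass, i.e. 14.74%.

14.74 wt%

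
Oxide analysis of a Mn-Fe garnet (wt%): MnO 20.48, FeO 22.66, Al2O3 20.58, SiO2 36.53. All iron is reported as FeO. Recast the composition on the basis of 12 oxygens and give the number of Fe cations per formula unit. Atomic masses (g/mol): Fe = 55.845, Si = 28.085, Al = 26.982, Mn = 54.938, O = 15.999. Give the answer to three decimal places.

MnO: 20.48/70.937 = 0.28871 mol → 0.28871 mol Mn, 0.28871 mol O.
FeO: 22.66/71.844 = 0.31541 mol → 0.31541 mol Fe, 0.31541 mol O.
Al2O3: 20.58/101.961 = 0.20184 mol → 0.40368 mol Al, 0.60552 mol O.
SiO2: 36.53/60.083 = 0.60799 mol → 0.60799 mol Si, 1.21598 mol O.
Total oxygen = 2.42562 mol. Normalization factor = 12/2.42562 = 4.94719.
Fe per 12 O = 0.31541 × 4.94719 = 1.560.

1.560 Fe apfu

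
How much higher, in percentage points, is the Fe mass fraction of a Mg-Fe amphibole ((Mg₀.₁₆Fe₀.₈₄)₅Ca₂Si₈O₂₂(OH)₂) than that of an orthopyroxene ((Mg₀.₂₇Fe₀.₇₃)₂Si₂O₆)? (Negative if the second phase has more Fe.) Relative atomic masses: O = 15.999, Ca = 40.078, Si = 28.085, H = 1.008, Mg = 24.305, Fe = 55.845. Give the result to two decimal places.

-8.21 percentage points

First mineral: 234.549 g Fe in 944.821 g formula = 24.82 wt% Fe.
Second mineral: 81.534 g Fe in 246.822 g formula = 33.03 wt% Fe.
24.82% − 33.03% gives a difference of -8.21 percentage points.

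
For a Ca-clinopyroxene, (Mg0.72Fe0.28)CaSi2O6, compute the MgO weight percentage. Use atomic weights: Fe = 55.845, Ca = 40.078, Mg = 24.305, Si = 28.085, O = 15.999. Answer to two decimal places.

M((Mg0.72Fe0.28)CaSi2O6) = 225.378 g/mol; M(MgO) = 40.304 g/mol.
Moles MgO per formula unit = 0.72 Mg ÷ 1 = 0.7200.
MgO fraction = (0.7200 × 40.304) / 225.378 = 29.019/225.378 = 0.1288.

12.88 wt%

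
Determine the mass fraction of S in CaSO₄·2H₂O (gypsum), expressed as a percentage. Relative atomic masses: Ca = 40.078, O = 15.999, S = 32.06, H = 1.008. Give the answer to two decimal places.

18.62 wt%

Formula mass = 1*40.078 + 1*32.06 + 6*15.999 + 4*1.008 = 172.164 g/mol, of which 32.060 g is S.
So S makes up 32.060/172.164 = 0.1862 of the mass, i.e. 18.62%.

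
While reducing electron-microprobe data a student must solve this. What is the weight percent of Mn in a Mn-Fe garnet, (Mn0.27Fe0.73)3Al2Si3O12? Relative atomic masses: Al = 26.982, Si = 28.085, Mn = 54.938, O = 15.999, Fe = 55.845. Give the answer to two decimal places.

Formula mass = 0.81×54.938 + 2.19×55.845 + 2×26.982 + 3×28.085 + 12×15.999 = 497.007 g/mol, of which 44.500 g is Mn.
So Mn makes up 44.500/497.007 = 0.0895 of the mass, i.e. 8.95%.

8.95 weight percent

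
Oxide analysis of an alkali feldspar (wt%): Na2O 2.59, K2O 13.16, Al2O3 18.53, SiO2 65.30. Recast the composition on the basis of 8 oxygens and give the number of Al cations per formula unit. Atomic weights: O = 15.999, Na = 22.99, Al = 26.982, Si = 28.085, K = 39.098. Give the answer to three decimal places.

Na2O: 2.59/61.979 = 0.04179 mol → 0.08358 mol Na, 0.04179 mol O.
K2O: 13.16/94.195 = 0.13971 mol → 0.27942 mol K, 0.13971 mol O.
Al2O3: 18.53/101.961 = 0.18174 mol → 0.36348 mol Al, 0.54522 mol O.
SiO2: 65.30/60.083 = 1.08683 mol → 1.08683 mol Si, 2.17366 mol O.
Total oxygen = 2.90038 mol. Normalization factor = 8/2.90038 = 2.75826.
Al per 8 O = 0.36348 × 2.75826 = 1.003.

1.003 Al apfu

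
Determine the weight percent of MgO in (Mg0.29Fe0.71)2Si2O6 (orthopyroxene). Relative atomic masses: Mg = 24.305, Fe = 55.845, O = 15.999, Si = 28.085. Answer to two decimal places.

9.52 wt%

Formula mass = 245.561 g/mol.
0.58 Mg → 0.5800 mol MgO per formula unit; M(MgO) = 40.304, so MgO mass = 23.376 g.
23.376/245.561 × 100 = 9.52 wt%.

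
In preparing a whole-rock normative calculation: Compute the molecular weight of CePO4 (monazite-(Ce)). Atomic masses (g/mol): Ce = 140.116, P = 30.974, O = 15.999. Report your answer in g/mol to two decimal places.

235.09 g/mol

The formula mass is the sum 1·140.116 + 1·30.974 + 4·15.999.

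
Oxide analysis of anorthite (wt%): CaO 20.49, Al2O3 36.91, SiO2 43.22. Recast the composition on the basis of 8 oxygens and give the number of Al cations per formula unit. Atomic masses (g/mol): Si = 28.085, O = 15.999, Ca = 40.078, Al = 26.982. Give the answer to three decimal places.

2.004 Al apfu

20.49 wt% CaO ÷ 56.077 g/mol = 0.36539 mol, giving 0.36539 Ca and 0.36539 O.
36.91 wt% Al2O3 ÷ 101.961 g/mol = 0.36200 mol, giving 0.72400 Al and 1.08600 O.
43.22 wt% SiO2 ÷ 60.083 g/mol = 0.71934 mol, giving 0.71934 Si and 1.43868 O.
Oxygen sums to 2.89007; scaling by 8/2.89007 = 2.76810 puts the formula on 8 O.
Al: 0.72400 × 2.76810 = 2.004 atoms per formula unit.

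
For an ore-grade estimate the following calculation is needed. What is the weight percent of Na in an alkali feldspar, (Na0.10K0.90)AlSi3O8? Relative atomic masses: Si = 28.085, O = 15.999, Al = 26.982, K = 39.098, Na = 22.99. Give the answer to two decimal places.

M((Na0.10K0.90)AlSi3O8) = 276.716 g/mol.
Na contributes 0.10 × 22.99 = 2.299 g per mole.
2.299/276.716 = 0.0083 → 0.83%.

0.83 wt%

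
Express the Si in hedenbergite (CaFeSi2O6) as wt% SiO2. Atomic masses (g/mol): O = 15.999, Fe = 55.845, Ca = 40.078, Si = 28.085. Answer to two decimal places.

Molar mass of CaFeSi2O6 = 1×40.078 + 1×55.845 + 2×28.085 + 6×15.999 = 248.087 g/mol.
Each formula unit contains 2 Si, equivalent to 2/1 = 2.0000 mol SiO2.
M(SiO2) = 1×28.085 + 2×15.999 = 60.083 g/mol.
Mass of SiO2 per formula unit = 2.0000 × 60.083 = 120.166 g.
SiO2 wt% = 120.166 / 248.087 × 100 = 48.44%.

48.44 wt%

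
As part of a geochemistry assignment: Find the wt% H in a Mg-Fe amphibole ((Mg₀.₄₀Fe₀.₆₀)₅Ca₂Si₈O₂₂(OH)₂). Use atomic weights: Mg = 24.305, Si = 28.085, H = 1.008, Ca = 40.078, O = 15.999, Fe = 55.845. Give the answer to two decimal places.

0.22 weight percent

Molar mass of (Mg₀.₄₀Fe₀.₆₀)₅Ca₂Si₈O₂₂(OH)₂: 2×24.305 + 3×55.845 + 2×40.078 + 8×28.085 + 24×15.999 + 2×1.008 = 906.973 g/mol.
Mass of H per formula unit: 2 × 1.008 = 2.016 g.
Weight fraction H = 2.016 / 906.973 = 0.0022.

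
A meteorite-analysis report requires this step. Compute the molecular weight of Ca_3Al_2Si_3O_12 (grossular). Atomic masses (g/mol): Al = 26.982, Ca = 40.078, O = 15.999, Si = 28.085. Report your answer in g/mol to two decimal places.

M = 3(40.078) + 2(26.982) + 3(28.085) + 12(15.999)

450.44 g/mol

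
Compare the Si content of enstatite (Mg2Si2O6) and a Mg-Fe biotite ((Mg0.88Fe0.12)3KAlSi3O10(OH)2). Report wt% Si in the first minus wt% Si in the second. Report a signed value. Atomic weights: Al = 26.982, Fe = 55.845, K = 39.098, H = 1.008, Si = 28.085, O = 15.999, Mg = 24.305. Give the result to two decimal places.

8.32 percentage points

M(Mg2Si2O6) = 200.774 g/mol, so wt% Si = 56.170/200.774 × 100 = 27.98%.
M((Mg0.88Fe0.12)3KAlSi3O10(OH)2) = 428.608 g/mol, so wt% Si = 84.255/428.608 × 100 = 19.66%.
27.98 − 19.66 = 8.32 pp.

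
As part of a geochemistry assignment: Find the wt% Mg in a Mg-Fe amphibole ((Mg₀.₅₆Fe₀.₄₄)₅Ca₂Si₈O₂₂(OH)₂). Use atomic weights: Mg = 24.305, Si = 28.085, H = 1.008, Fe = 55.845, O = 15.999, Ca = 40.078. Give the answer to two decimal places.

M((Mg₀.₅₆Fe₀.₄₄)₅Ca₂Si₈O₂₂(OH)₂) = 881.741 g/mol.
Mg contributes 2.80 × 24.305 = 68.054 g per mole.
68.054/881.741 = 0.0772 → 7.72%.

7.72 weight percent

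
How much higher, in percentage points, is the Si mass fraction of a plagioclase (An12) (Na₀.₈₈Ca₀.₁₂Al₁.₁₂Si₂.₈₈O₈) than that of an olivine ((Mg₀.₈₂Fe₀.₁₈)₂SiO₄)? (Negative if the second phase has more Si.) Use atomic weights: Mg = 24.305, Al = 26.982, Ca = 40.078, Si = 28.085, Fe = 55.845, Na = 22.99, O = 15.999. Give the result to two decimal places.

12.15 percentage points

First mineral: 80.885 g Si in 264.137 g formula = 30.62 wt% Si.
Second mineral: 28.085 g Si in 152.045 g formula = 18.47 wt% Si.
30.62% − 18.47% gives a difference of 12.15 percentage points.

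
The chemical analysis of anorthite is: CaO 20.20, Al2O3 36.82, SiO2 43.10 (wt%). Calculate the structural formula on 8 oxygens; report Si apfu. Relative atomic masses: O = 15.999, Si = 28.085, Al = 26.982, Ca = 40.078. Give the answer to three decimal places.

1.994 Si apfu

CaO (M=56.077): mol = 0.36022; Ca = 0.36022, O = 0.36022.
Al2O3 (M=101.961): mol = 0.36112; Al = 0.72224, O = 1.08336.
SiO2 (M=60.083): mol = 0.71734; Si = 0.71734, O = 1.43468.
ΣO = 2.87826; factor = 8/ΣO = 2.77946.
Si apfu = 0.71734 × 2.77946 = 1.994.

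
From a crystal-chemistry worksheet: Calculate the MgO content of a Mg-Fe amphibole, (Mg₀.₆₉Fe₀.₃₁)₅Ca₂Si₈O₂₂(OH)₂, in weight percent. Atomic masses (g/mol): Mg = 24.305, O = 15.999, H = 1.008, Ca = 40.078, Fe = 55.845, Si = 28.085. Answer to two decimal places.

Formula mass = 861.240 g/mol.
3.45 Mg → 3.4500 mol MgO per formula unit; M(MgO) = 40.304, so MgO mass = 139.049 g.
139.049/861.240 × 100 = 16.15 wt%.

16.15 wt%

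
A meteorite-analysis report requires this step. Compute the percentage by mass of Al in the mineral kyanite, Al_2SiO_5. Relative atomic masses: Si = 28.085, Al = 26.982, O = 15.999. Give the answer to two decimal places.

33.30 wt%

Molar mass of Al_2SiO_5: 2·26.982 + 1·28.085 + 5·15.999 = 162.044 g/mol.
Mass of Al per formula unit: 2 × 26.982 = 53.964 g.
Weight fraction Al = 53.964 / 162.044 = 0.3330.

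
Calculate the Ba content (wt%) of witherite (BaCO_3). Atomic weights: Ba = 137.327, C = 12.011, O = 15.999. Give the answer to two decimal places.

69.59 wt%

Formula mass = 1·137.327 + 1·12.011 + 3·15.999 = 197.335 g/mol, of which 137.327 g is Ba.
So Ba makes up 137.327/197.335 = 0.6959 of the mass, i.e. 69.59%.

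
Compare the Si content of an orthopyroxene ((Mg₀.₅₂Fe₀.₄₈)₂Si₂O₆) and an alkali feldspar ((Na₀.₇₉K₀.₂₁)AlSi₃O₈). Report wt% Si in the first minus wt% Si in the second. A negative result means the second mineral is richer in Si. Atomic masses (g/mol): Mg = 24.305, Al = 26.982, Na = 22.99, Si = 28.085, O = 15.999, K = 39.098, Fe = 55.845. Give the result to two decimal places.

-7.41 percentage points

First mineral: 56.170 g Si in 231.052 g formula = 24.31 wt% Si.
Second mineral: 84.255 g Si in 265.602 g formula = 31.72 wt% Si.
24.31% − 31.72% gives a difference of -7.41 percentage points.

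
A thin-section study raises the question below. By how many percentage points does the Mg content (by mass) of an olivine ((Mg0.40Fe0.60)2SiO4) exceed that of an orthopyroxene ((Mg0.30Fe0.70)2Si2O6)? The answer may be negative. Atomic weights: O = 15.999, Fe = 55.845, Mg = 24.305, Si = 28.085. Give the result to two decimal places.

M((Mg0.40Fe0.60)2SiO4) = 178.539 g/mol, so wt% Mg = 19.444/178.539 × 100 = 10.89%.
M((Mg0.30Fe0.70)2Si2O6) = 244.930 g/mol, so wt% Mg = 14.583/244.930 × 100 = 5.95%.
10.89 − 5.95 = 4.94 pp.

4.94 percentage points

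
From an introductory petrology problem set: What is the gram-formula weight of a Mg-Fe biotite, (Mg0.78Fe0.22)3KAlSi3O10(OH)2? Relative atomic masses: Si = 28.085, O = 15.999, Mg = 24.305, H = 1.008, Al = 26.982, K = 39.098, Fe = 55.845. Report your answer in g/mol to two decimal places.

438.07 g/mol

M = 2.34(24.305) + 0.66(55.845) + 1(39.098) + 1(26.982) + 3(28.085) + 12(15.999) + 2(1.008)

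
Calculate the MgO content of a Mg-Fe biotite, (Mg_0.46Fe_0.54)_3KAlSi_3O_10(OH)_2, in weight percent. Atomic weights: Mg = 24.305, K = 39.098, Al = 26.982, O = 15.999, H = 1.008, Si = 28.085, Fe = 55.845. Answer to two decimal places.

M((Mg_0.46Fe_0.54)_3KAlSi_3O_10(OH)_2) = 468.349 g/mol; M(MgO) = 40.304 g/mol.
Moles MgO per formula unit = 1.38 Mg ÷ 1 = 1.3800.
MgO fraction = (1.3800 × 40.304) / 468.349 = 55.620/468.349 = 0.1188.

11.88 wt%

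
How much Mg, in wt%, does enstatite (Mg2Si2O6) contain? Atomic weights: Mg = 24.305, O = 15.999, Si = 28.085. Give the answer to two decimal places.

Formula mass = 2*24.305 + 2*28.085 + 6*15.999 = 200.774 g/mol, of which 48.610 g is Mg.
So Mg makes up 48.610/200.774 = 0.2421 of the mass, i.e. 24.21%.

24.21 wt%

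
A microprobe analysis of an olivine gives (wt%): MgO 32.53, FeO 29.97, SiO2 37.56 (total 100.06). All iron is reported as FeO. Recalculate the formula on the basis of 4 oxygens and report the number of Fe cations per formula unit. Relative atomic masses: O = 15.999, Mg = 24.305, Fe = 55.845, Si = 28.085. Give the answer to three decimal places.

0.674 Fe apfu

MgO (M=40.304): mol = 0.80712; Mg = 0.80712, O = 0.80712.
FeO (M=71.844): mol = 0.41715; Fe = 0.41715, O = 0.41715.
SiO2 (M=60.083): mol = 0.62514; Si = 0.62514, O = 1.25028.
ΣO = 2.47455; factor = 4/ΣO = 1.61646.
Fe apfu = 0.41715 × 1.61646 = 0.674.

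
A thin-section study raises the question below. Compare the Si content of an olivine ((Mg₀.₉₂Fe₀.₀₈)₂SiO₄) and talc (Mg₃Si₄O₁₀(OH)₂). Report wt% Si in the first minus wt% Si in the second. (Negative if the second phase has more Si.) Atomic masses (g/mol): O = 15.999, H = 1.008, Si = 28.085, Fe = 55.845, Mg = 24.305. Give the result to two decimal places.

First mineral: 28.085 g Si in 145.737 g formula = 19.27 wt% Si.
Second mineral: 112.340 g Si in 379.259 g formula = 29.62 wt% Si.
19.27% − 29.62% gives a difference of -10.35 percentage points.

-10.35 percentage points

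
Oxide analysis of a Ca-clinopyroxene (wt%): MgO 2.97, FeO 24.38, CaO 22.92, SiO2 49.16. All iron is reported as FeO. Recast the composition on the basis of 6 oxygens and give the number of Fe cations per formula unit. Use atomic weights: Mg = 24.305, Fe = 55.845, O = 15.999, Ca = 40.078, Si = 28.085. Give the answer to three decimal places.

0.828 Fe apfu

2.97 wt% MgO ÷ 40.304 g/mol = 0.07369 mol, giving 0.07369 Mg and 0.07369 O.
24.38 wt% FeO ÷ 71.844 g/mol = 0.33935 mol, giving 0.33935 Fe and 0.33935 O.
22.92 wt% CaO ÷ 56.077 g/mol = 0.40872 mol, giving 0.40872 Ca and 0.40872 O.
49.16 wt% SiO2 ÷ 60.083 g/mol = 0.81820 mol, giving 0.81820 Si and 1.63640 O.
Oxygen sums to 2.45816; scaling by 6/2.45816 = 2.44085 puts the formula on 6 O.
Fe: 0.33935 × 2.44085 = 0.828 atoms per formula unit.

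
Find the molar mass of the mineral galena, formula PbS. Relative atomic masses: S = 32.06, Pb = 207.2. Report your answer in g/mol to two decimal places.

The formula mass is the sum 1*207.2 + 1*32.06.

239.26 g/mol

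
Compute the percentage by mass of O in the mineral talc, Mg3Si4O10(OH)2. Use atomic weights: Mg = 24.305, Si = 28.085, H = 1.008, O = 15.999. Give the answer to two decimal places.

50.62 wt%

Formula mass = 3·24.305 + 4·28.085 + 12·15.999 + 2·1.008 = 379.259 g/mol, of which 191.988 g is O.
So O makes up 191.988/379.259 = 0.5062 of the mass, i.e. 50.62%.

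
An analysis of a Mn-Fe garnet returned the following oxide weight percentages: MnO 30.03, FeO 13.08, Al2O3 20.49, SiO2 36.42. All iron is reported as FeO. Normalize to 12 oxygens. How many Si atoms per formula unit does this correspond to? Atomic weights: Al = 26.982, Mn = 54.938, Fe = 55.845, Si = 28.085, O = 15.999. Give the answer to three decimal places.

MnO: 30.03/70.937 = 0.42333 mol → 0.42333 mol Mn, 0.42333 mol O.
FeO: 13.08/71.844 = 0.18206 mol → 0.18206 mol Fe, 0.18206 mol O.
Al2O3: 20.49/101.961 = 0.20096 mol → 0.40192 mol Al, 0.60288 mol O.
SiO2: 36.42/60.083 = 0.60616 mol → 0.60616 mol Si, 1.21232 mol O.
Total oxygen = 2.42059 mol. Normalization factor = 12/2.42059 = 4.95747.
Si per 12 O = 0.60616 × 4.95747 = 3.005.

3.005 Si apfu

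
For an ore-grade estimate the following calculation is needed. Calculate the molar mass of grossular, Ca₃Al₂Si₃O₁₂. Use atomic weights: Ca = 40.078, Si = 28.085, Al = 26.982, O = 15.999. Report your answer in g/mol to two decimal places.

M = 3(40.078) + 2(26.982) + 3(28.085) + 12(15.999)

450.44 g/mol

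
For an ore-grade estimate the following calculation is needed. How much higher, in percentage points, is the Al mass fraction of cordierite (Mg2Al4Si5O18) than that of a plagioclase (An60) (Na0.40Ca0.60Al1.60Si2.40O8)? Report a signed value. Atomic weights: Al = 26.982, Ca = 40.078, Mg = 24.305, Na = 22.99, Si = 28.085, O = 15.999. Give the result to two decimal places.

Al in Mg2Al4Si5O18: molar mass 584.945 g/mol; 4×26.982 = 107.928 g → 18.45 wt%.
Al in Na0.40Ca0.60Al1.60Si2.40O8: molar mass 271.810 g/mol; 1.60×26.982 = 43.171 g → 15.88 wt%.
Difference = 18.45 − 15.88 = 2.57 percentage points.

2.57 percentage points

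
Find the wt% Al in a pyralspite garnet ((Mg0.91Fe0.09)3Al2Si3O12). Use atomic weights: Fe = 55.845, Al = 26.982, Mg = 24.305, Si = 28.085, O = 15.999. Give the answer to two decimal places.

13.11 wt%

Molar mass of (Mg0.91Fe0.09)3Al2Si3O12: 2.73×24.305 + 0.27×55.845 + 2×26.982 + 3×28.085 + 12×15.999 = 411.638 g/mol.
Mass of Al per formula unit: 2 × 26.982 = 53.964 g.
Weight fraction Al = 53.964 / 411.638 = 0.1311.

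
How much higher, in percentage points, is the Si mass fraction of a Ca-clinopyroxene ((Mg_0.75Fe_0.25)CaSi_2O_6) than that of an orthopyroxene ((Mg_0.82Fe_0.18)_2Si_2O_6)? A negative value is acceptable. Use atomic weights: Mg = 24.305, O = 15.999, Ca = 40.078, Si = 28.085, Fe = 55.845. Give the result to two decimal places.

-1.45 percentage points

First mineral: 56.170 g Si in 224.432 g formula = 25.03 wt% Si.
Second mineral: 56.170 g Si in 212.128 g formula = 26.48 wt% Si.
25.03% − 26.48% gives a difference of -1.45 percentage points.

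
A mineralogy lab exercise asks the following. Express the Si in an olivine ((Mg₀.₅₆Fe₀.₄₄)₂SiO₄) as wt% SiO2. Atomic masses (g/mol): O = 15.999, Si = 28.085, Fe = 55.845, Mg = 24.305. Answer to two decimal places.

Formula mass = 168.446 g/mol.
1 Si → 1.0000 mol SiO2 per formula unit; M(SiO2) = 60.083, so SiO2 mass = 60.083 g.
60.083/168.446 × 100 = 35.67 wt%.

35.67 wt%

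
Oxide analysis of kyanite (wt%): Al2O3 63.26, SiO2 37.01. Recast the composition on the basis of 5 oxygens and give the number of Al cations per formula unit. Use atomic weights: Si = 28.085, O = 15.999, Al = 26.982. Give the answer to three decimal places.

Al2O3 (M=101.961): mol = 0.62043; Al = 1.24086, O = 1.86129.
SiO2 (M=60.083): mol = 0.61598; Si = 0.61598, O = 1.23196.
ΣO = 3.09325; factor = 5/ΣO = 1.61642.
Al apfu = 1.24086 × 1.61642 = 2.006.

2.006 Al apfu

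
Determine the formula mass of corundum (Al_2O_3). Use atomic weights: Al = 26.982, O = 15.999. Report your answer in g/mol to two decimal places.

Al: 2 × 26.982 = 53.9640
O: 3 × 15.999 = 47.9970
Summing the contributions gives the formula mass.

101.96 g/mol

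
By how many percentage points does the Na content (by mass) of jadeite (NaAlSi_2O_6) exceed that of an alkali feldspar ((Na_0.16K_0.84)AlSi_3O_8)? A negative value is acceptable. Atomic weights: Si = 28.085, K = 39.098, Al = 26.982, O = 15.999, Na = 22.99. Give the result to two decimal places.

10.04 percentage points

First mineral: 22.990 g Na in 202.136 g formula = 11.37 wt% Na.
Second mineral: 3.678 g Na in 275.750 g formula = 1.33 wt% Na.
11.37% − 1.33% gives a difference of 10.04 percentage points.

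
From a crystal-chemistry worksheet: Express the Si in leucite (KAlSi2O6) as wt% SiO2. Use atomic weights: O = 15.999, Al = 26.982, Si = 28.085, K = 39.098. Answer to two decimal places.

55.06 wt%

Molar mass of KAlSi2O6 = 1*39.098 + 1*26.982 + 2*28.085 + 6*15.999 = 218.244 g/mol.
Each formula unit contains 2 Si, equivalent to 2/1 = 2.0000 mol SiO2.
M(SiO2) = 1×28.085 + 2×15.999 = 60.083 g/mol.
Mass of SiO2 per formula unit = 2.0000 × 60.083 = 120.166 g.
SiO2 wt% = 120.166 / 218.244 × 100 = 55.06%.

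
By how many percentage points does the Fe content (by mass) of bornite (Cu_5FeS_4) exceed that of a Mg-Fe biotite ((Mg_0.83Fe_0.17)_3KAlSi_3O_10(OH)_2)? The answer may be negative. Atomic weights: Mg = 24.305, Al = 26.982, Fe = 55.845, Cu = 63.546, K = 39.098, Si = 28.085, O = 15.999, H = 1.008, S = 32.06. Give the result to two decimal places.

4.56 percentage points

First mineral: 55.845 g Fe in 501.815 g formula = 11.13 wt% Fe.
Second mineral: 28.481 g Fe in 433.339 g formula = 6.57 wt% Fe.
11.13% − 6.57% gives a difference of 4.56 percentage points.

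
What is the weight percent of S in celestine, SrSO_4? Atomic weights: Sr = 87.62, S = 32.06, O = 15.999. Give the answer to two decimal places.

Molar mass of SrSO_4: 1×87.62 + 1×32.06 + 4×15.999 = 183.676 g/mol.
Mass of S per formula unit: 1 × 32.06 = 32.060 g.
Weight fraction S = 32.060 / 183.676 = 0.1745.

17.45 wt%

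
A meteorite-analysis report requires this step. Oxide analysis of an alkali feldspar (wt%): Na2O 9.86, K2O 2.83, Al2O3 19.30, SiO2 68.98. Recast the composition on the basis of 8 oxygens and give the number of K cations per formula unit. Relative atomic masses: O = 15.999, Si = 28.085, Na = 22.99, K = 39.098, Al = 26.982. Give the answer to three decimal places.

Na2O (M=61.979): mol = 0.15909; Na = 0.31818, O = 0.15909.
K2O (M=94.195): mol = 0.03004; K = 0.06008, O = 0.03004.
Al2O3 (M=101.961): mol = 0.18929; Al = 0.37858, O = 0.56787.
SiO2 (M=60.083): mol = 1.14808; Si = 1.14808, O = 2.29616.
ΣO = 3.05316; factor = 8/ΣO = 2.62024.
K apfu = 0.06008 × 2.62024 = 0.157.

0.157 K apfu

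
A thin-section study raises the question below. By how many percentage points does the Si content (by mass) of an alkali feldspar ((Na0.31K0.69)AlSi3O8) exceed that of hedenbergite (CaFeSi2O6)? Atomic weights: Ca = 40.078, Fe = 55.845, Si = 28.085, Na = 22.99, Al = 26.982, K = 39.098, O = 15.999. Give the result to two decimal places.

8.18 percentage points

Si in (Na0.31K0.69)AlSi3O8: molar mass 273.334 g/mol; 3×28.085 = 84.255 g → 30.82 wt%.
Si in CaFeSi2O6: molar mass 248.087 g/mol; 2×28.085 = 56.170 g → 22.64 wt%.
Difference = 30.82 − 22.64 = 8.18 percentage points.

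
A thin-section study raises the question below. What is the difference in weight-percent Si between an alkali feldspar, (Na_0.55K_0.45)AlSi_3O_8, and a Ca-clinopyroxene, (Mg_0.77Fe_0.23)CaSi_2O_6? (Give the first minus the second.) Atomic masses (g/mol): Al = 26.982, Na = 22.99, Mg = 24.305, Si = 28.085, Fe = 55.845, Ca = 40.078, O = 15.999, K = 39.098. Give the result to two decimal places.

M((Na_0.55K_0.45)AlSi_3O_8) = 269.468 g/mol, so wt% Si = 84.255/269.468 × 100 = 31.27%.
M((Mg_0.77Fe_0.23)CaSi_2O_6) = 223.801 g/mol, so wt% Si = 56.170/223.801 × 100 = 25.10%.
31.27 − 25.10 = 6.17 pp.

6.17 percentage points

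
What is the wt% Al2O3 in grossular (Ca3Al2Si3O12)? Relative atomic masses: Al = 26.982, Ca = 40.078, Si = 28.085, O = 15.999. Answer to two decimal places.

22.64 wt%

M(Ca3Al2Si3O12) = 450.441 g/mol; M(Al2O3) = 101.961 g/mol.
Moles Al2O3 per formula unit = 2 Al ÷ 2 = 1.0000.
Al2O3 fraction = (1.0000 × 101.961) / 450.441 = 101.961/450.441 = 0.2264.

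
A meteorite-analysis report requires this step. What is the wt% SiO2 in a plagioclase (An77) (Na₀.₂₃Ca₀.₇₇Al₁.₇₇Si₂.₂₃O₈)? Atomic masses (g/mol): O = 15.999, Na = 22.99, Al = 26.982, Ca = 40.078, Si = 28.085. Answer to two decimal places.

48.81 wt%

Molar mass of Na₀.₂₃Ca₀.₇₇Al₁.₇₇Si₂.₂₃O₈ = 0.23·22.99 + 0.77·40.078 + 1.77·26.982 + 2.23·28.085 + 8·15.999 = 274.527 g/mol.
Each formula unit contains 2.23 Si, equivalent to 2.23/1 = 2.2300 mol SiO2.
M(SiO2) = 1×28.085 + 2×15.999 = 60.083 g/mol.
Mass of SiO2 per formula unit = 2.2300 × 60.083 = 133.985 g.
SiO2 wt% = 133.985 / 274.527 × 100 = 48.81%.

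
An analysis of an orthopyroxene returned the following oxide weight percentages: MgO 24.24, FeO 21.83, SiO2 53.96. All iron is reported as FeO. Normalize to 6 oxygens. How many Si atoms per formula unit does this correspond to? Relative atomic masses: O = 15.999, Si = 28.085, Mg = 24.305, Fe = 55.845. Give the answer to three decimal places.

MgO (M=40.304): mol = 0.60143; Mg = 0.60143, O = 0.60143.
FeO (M=71.844): mol = 0.30385; Fe = 0.30385, O = 0.30385.
SiO2 (M=60.083): mol = 0.89809; Si = 0.89809, O = 1.79618.
ΣO = 2.70146; factor = 6/ΣO = 2.22102.
Si apfu = 0.89809 × 2.22102 = 1.995.

1.995 Si apfu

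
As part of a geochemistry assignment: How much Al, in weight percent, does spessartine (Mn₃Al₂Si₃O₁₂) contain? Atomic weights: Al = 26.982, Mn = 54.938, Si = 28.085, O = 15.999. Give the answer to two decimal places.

Formula mass = 3×54.938 + 2×26.982 + 3×28.085 + 12×15.999 = 495.021 g/mol, of which 53.964 g is Al.
So Al makes up 53.964/495.021 = 0.1090 of the mass, i.e. 10.90%.

10.90 weight percent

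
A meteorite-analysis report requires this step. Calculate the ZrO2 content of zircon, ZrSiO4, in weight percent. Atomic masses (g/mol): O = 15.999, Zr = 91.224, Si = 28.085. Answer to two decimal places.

Molar mass of ZrSiO4 = 1*91.224 + 1*28.085 + 4*15.999 = 183.305 g/mol.
Each formula unit contains 1 Zr, equivalent to 1/1 = 1.0000 mol ZrO2.
M(ZrO2) = 1×91.224 + 2×15.999 = 123.222 g/mol.
Mass of ZrO2 per formula unit = 1.0000 × 123.222 = 123.222 g.
ZrO2 wt% = 123.222 / 183.305 × 100 = 67.22%.

67.22 wt%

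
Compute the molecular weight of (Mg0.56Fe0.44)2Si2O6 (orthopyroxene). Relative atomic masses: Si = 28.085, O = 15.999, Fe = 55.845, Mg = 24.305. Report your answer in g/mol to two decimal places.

M = 1.12*24.305 + 0.88*55.845 + 2*28.085 + 6*15.999

228.53 g/mol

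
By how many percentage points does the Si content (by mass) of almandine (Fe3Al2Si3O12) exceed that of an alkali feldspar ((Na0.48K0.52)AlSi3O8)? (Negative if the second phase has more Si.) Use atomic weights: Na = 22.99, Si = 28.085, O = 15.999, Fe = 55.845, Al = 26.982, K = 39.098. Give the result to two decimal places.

-14.21 percentage points

First mineral: 84.255 g Si in 497.742 g formula = 16.93 wt% Si.
Second mineral: 84.255 g Si in 270.595 g formula = 31.14 wt% Si.
16.93% − 31.14% gives a difference of -14.21 percentage points.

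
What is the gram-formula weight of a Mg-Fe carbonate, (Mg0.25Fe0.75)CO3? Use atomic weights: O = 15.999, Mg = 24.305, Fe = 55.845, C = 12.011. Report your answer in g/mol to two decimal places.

107.97 g/mol

M = 0.25·24.305 + 0.75·55.845 + 1·12.011 + 3·15.999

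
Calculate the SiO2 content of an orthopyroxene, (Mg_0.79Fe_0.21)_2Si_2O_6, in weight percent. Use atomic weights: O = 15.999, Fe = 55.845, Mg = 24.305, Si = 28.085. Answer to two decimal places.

56.15 wt%

Molar mass of (Mg_0.79Fe_0.21)_2Si_2O_6 = 1.58×24.305 + 0.42×55.845 + 2×28.085 + 6×15.999 = 214.021 g/mol.
Each formula unit contains 2 Si, equivalent to 2/1 = 2.0000 mol SiO2.
M(SiO2) = 1×28.085 + 2×15.999 = 60.083 g/mol.
Mass of SiO2 per formula unit = 2.0000 × 60.083 = 120.166 g.
SiO2 wt% = 120.166 / 214.021 × 100 = 56.15%.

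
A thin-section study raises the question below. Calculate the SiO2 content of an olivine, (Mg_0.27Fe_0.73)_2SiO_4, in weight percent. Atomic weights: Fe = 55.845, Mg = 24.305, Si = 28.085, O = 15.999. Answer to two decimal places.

32.17 wt%

M((Mg_0.27Fe_0.73)_2SiO_4) = 186.739 g/mol; M(SiO2) = 60.083 g/mol.
Moles SiO2 per formula unit = 1 Si ÷ 1 = 1.0000.
SiO2 fraction = (1.0000 × 60.083) / 186.739 = 60.083/186.739 = 0.3217.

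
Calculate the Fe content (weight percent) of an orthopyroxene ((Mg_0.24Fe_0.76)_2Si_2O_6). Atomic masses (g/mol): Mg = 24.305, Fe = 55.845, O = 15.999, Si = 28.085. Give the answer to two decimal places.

Formula mass = 0.48·24.305 + 1.52·55.845 + 2·28.085 + 6·15.999 = 248.715 g/mol, of which 84.884 g is Fe.
So Fe makes up 84.884/248.715 = 0.3413 of the mass, i.e. 34.13%.

34.13 weight percent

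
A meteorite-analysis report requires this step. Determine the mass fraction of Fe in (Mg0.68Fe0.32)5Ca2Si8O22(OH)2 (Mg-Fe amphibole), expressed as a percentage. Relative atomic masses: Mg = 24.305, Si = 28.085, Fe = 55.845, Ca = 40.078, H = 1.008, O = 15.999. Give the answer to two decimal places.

Formula mass = 3.40·24.305 + 1.60·55.845 + 2·40.078 + 8·28.085 + 24·15.999 + 2·1.008 = 862.817 g/mol, of which 89.352 g is Fe.
So Fe makes up 89.352/862.817 = 0.1036 of the mass, i.e. 10.36%.

10.36 wt%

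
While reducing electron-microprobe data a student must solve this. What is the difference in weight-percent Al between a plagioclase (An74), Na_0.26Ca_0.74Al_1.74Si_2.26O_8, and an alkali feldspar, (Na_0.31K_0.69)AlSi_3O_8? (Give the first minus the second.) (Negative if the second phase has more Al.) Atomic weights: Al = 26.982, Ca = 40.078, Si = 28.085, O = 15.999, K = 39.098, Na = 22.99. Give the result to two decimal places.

7.26 percentage points

First mineral: 46.949 g Al in 274.048 g formula = 17.13 wt% Al.
Second mineral: 26.982 g Al in 273.334 g formula = 9.87 wt% Al.
17.13% − 9.87% gives a difference of 7.26 percentage points.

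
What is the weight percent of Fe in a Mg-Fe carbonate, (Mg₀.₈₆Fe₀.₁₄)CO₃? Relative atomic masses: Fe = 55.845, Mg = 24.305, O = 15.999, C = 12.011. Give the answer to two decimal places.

Formula mass = 0.86×24.305 + 0.14×55.845 + 1×12.011 + 3×15.999 = 88.729 g/mol, of which 7.818 g is Fe.
So Fe makes up 7.818/88.729 = 0.0881 of the mass, i.e. 8.81%.

8.81 wt%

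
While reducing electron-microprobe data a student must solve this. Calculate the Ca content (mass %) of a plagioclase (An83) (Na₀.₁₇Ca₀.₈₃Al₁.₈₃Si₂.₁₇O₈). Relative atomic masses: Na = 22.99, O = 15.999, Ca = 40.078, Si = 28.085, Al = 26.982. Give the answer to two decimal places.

12.07 mass %

Formula mass = 0.17*22.99 + 0.83*40.078 + 1.83*26.982 + 2.17*28.085 + 8*15.999 = 275.487 g/mol, of which 33.265 g is Ca.
So Ca makes up 33.265/275.487 = 0.1207 of the mass, i.e. 12.07%.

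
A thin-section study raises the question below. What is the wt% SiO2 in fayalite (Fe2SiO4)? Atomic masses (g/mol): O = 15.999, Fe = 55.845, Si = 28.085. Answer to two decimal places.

29.49 wt%

Molar mass of Fe2SiO4 = 2·55.845 + 1·28.085 + 4·15.999 = 203.771 g/mol.
Each formula unit contains 1 Si, equivalent to 1/1 = 1.0000 mol SiO2.
M(SiO2) = 1×28.085 + 2×15.999 = 60.083 g/mol.
Mass of SiO2 per formula unit = 1.0000 × 60.083 = 60.083 g.
SiO2 wt% = 60.083 / 203.771 × 100 = 29.49%.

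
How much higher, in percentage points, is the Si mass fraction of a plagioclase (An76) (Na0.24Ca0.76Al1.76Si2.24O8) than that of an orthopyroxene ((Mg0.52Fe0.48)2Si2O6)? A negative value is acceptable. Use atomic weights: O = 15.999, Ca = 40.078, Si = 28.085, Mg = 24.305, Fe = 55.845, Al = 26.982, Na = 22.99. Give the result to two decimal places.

-1.38 percentage points

First mineral: 62.910 g Si in 274.368 g formula = 22.93 wt% Si.
Second mineral: 56.170 g Si in 231.052 g formula = 24.31 wt% Si.
22.93% − 24.31% gives a difference of -1.38 percentage points.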